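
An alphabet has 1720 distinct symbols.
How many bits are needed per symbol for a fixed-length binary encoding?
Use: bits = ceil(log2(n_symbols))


log2(1720) = 10.7482
Bracket: 2^10 = 1024 < 1720 <= 2^11 = 2048
So ceil(log2(1720)) = 11

bits = ceil(log2(1720)) = ceil(10.7482) = 11 bits


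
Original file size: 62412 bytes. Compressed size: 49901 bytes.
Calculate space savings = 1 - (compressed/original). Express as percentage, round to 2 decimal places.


ratio = compressed/original = 49901/62412 = 0.799542
savings = 1 - ratio = 1 - 0.799542 = 0.200458
as a percentage: 0.200458 * 100 = 20.05%

Space savings = 1 - 49901/62412 = 20.05%


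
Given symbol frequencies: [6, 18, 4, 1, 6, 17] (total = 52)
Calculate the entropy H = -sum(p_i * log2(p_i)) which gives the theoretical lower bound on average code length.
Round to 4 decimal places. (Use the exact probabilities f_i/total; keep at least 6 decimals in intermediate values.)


Per-symbol terms -p_i * log2(p_i) with p_i = f_i/52:
  p = 6/52 = 0.115385: log2(p) = -3.115477, -p*log2(p) = 0.359478
  p = 18/52 = 0.346154: log2(p) = -1.530515, -p*log2(p) = 0.529794
  p = 4/52 = 0.076923: log2(p) = -3.700440, -p*log2(p) = 0.284649
  p = 1/52 = 0.019231: log2(p) = -5.700440, -p*log2(p) = 0.109624
  p = 6/52 = 0.115385: log2(p) = -3.115477, -p*log2(p) = 0.359478
  p = 17/52 = 0.326923: log2(p) = -1.612977, -p*log2(p) = 0.527319
H = 0.359478 + 0.529794 + 0.284649 + 0.109624 + 0.359478 + 0.527319 = 2.170342

H = 2.1703 bits/symbol


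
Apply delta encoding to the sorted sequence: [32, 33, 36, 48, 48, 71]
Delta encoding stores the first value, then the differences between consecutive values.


First value: 32
Deltas:
  33 - 32 = 1
  36 - 33 = 3
  48 - 36 = 12
  48 - 48 = 0
  71 - 48 = 23


Delta encoded: [32, 1, 3, 12, 0, 23]


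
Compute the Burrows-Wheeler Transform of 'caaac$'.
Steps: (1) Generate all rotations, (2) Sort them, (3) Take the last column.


Rotations (sorted):
  0: $caaac -> last char: c
  1: aaac$c -> last char: c
  2: aac$ca -> last char: a
  3: ac$caa -> last char: a
  4: c$caaa -> last char: a
  5: caaac$ -> last char: $


BWT = ccaaa$


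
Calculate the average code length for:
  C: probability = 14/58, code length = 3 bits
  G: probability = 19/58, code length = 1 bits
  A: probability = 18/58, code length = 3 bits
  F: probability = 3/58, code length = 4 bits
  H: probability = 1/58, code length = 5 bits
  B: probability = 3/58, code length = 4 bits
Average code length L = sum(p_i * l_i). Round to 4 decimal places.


Weighted contributions p_i * l_i:
  C: (14/58) * 3 = 42/58
  G: (19/58) * 1 = 19/58
  A: (18/58) * 3 = 54/58
  F: (3/58) * 4 = 12/58
  H: (1/58) * 5 = 5/58
  B: (3/58) * 4 = 12/58
Sum = (42 + 19 + 54 + 12 + 5 + 12)/58 = 144/58

L = 144/58 = 2.4828 bits/symbol


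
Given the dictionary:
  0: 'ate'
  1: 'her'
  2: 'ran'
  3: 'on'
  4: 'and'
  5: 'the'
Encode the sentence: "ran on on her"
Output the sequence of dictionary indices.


Look up each word in the dictionary:
  'ran' -> 2
  'on' -> 3
  'on' -> 3
  'her' -> 1

Encoded: [2, 3, 3, 1]


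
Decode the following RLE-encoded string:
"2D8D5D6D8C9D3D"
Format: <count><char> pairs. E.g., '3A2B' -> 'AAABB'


Expanding each <count><char> pair:
  2D -> 'DD'
  8D -> 'DDDDDDDD'
  5D -> 'DDDDD'
  6D -> 'DDDDDD'
  8C -> 'CCCCCCCC'
  9D -> 'DDDDDDDDD'
  3D -> 'DDD'

Decoded = DDDDDDDDDDDDDDDDDDDDDCCCCCCCCDDDDDDDDDDDD


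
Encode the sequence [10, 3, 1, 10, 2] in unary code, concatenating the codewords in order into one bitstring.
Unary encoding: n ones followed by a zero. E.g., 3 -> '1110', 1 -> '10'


Encode each number as n ones followed by a terminating 0:
  10 -> 11111111110 (11 bits)
  3 -> 1110 (4 bits)
  1 -> 10 (2 bits)
  10 -> 11111111110 (11 bits)
  2 -> 110 (3 bits)
Total length = 11 + 4 + 2 + 11 + 3 = 31 bits.

Unary([10, 3, 1, 10, 2]) = 1111111111011101011111111110110 (31 bits)


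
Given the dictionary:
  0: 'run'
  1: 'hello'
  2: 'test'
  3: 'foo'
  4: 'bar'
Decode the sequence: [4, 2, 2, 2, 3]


Look up each index in the dictionary:
  4 -> 'bar'
  2 -> 'test'
  2 -> 'test'
  2 -> 'test'
  3 -> 'foo'

Decoded: "bar test test test foo"


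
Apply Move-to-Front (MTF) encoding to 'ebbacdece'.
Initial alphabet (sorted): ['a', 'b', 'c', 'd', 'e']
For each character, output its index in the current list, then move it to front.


MTF encoding:
'e': index 4 in ['a', 'b', 'c', 'd', 'e'] -> ['e', 'a', 'b', 'c', 'd']
'b': index 2 in ['e', 'a', 'b', 'c', 'd'] -> ['b', 'e', 'a', 'c', 'd']
'b': index 0 in ['b', 'e', 'a', 'c', 'd'] -> ['b', 'e', 'a', 'c', 'd']
'a': index 2 in ['b', 'e', 'a', 'c', 'd'] -> ['a', 'b', 'e', 'c', 'd']
'c': index 3 in ['a', 'b', 'e', 'c', 'd'] -> ['c', 'a', 'b', 'e', 'd']
'd': index 4 in ['c', 'a', 'b', 'e', 'd'] -> ['d', 'c', 'a', 'b', 'e']
'e': index 4 in ['d', 'c', 'a', 'b', 'e'] -> ['e', 'd', 'c', 'a', 'b']
'c': index 2 in ['e', 'd', 'c', 'a', 'b'] -> ['c', 'e', 'd', 'a', 'b']
'e': index 1 in ['c', 'e', 'd', 'a', 'b'] -> ['e', 'c', 'd', 'a', 'b']


Output: [4, 2, 0, 2, 3, 4, 4, 2, 1]


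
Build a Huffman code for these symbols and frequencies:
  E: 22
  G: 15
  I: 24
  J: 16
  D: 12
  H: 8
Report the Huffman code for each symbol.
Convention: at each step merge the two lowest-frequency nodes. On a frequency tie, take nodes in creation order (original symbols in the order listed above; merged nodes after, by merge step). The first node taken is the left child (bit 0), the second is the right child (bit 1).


Huffman tree construction:
Step 1: Merge H(8) + D(12) = 20
Step 2: Merge G(15) + J(16) = 31
Step 3: Merge (H+D)(20) + E(22) = 42
Step 4: Merge I(24) + (G+J)(31) = 55
Step 5: Merge ((H+D)+E)(42) + (I+(G+J))(55) = 97
Read each symbol's code off the tree from the root (left child = 0, right child = 1).

Codes:
  E: 01 (length 2)
  G: 110 (length 3)
  I: 10 (length 2)
  J: 111 (length 3)
  D: 001 (length 3)
  H: 000 (length 3)
Average code length: 245/97 = 2.5258 bits/symbol


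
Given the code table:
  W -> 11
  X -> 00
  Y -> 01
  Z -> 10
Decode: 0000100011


Decoding:
00 -> X
00 -> X
10 -> Z
00 -> X
11 -> W


Result: XXZXW


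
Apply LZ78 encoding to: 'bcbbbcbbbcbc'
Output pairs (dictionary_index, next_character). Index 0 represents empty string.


LZ78 encoding steps:
Dictionary: {0: ''}
Step 1: w='' (idx 0), next='b' -> output (0, 'b'), add 'b' as idx 1
Step 2: w='' (idx 0), next='c' -> output (0, 'c'), add 'c' as idx 2
Step 3: w='b' (idx 1), next='b' -> output (1, 'b'), add 'bb' as idx 3
Step 4: w='b' (idx 1), next='c' -> output (1, 'c'), add 'bc' as idx 4
Step 5: w='bb' (idx 3), next='b' -> output (3, 'b'), add 'bbb' as idx 5
Step 6: w='c' (idx 2), next='b' -> output (2, 'b'), add 'cb' as idx 6
Step 7: w='c' (idx 2), end of input -> output (2, '')


Encoded: [(0, 'b'), (0, 'c'), (1, 'b'), (1, 'c'), (3, 'b'), (2, 'b'), (2, '')]


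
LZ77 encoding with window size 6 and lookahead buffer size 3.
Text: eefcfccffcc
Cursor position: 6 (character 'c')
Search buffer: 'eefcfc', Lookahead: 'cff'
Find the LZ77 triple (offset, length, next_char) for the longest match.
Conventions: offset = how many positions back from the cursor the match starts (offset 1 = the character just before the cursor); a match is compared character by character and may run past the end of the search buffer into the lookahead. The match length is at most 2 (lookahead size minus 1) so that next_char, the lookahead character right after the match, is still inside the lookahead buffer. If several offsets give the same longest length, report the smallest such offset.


Try each offset into the search buffer:
  offset=1 (pos 5, char 'c'): match length 1
  offset=2 (pos 4, char 'f'): match length 0
  offset=3 (pos 3, char 'c'): match length 2
  offset=4 (pos 2, char 'f'): match length 0
  offset=5 (pos 1, char 'e'): match length 0
  offset=6 (pos 0, char 'e'): match length 0
Longest match has length 2 at offset 3.
next_char = character at position 6 + 2 = 8 -> 'f'

Best match: offset=3, length=2 (matching 'cf' starting at position 3)
LZ77 triple: (3, 2, 'f')


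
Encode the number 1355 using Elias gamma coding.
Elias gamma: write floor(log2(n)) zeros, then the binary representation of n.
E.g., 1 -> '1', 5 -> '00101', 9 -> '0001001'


num_bits = floor(log2(1355)) + 1 = 11
leading_zeros = num_bits - 1 = 10
binary(1355) = 10101001011

Elias gamma(1355) = '0000000000' + '10101001011' = 000000000010101001011 (21 bits)


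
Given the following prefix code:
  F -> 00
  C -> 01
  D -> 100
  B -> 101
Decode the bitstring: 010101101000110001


Decoding step by step:
Bits 01 -> C
Bits 01 -> C
Bits 01 -> C
Bits 101 -> B
Bits 00 -> F
Bits 01 -> C
Bits 100 -> D
Bits 01 -> C


Decoded message: CCCBFCDC


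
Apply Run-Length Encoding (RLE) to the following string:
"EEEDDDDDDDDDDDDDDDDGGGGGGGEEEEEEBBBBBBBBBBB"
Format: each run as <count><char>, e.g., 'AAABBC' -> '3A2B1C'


Scanning runs left to right:
  i=0: run of 'E' x 3 -> '3E'
  i=3: run of 'D' x 16 -> '16D'
  i=19: run of 'G' x 7 -> '7G'
  i=26: run of 'E' x 6 -> '6E'
  i=32: run of 'B' x 11 -> '11B'

RLE = 3E16D7G6E11B


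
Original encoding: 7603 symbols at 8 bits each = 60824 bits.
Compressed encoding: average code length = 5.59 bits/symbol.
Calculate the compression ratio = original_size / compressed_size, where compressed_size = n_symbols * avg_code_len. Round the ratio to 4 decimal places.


original_size = n_symbols * orig_bits = 7603 * 8 = 60824 bits
compressed_size = n_symbols * avg_code_len = 7603 * 5.59 = 42500.77 bits
ratio = original_size / compressed_size = 60824 / 42500.77 = 1.4311

Compression ratio = 1.4311


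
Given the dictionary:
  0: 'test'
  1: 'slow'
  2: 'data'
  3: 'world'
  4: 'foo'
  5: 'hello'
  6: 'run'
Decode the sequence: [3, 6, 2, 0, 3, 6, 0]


Look up each index in the dictionary:
  3 -> 'world'
  6 -> 'run'
  2 -> 'data'
  0 -> 'test'
  3 -> 'world'
  6 -> 'run'
  0 -> 'test'

Decoded: "world run data test world run test"


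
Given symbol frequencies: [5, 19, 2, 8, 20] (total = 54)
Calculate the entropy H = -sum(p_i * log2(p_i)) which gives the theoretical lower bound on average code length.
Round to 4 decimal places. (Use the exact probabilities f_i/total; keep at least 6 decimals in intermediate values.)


Per-symbol terms -p_i * log2(p_i) with p_i = f_i/54:
  p = 5/54 = 0.092593: log2(p) = -3.432959, -p*log2(p) = 0.317867
  p = 19/54 = 0.351852: log2(p) = -1.506960, -p*log2(p) = 0.530227
  p = 2/54 = 0.037037: log2(p) = -4.754888, -p*log2(p) = 0.176107
  p = 8/54 = 0.148148: log2(p) = -2.754888, -p*log2(p) = 0.408131
  p = 20/54 = 0.370370: log2(p) = -1.432959, -p*log2(p) = 0.530726
H = 0.317867 + 0.530227 + 0.176107 + 0.408131 + 0.530726 = 1.963058

H = 1.9631 bits/symbol


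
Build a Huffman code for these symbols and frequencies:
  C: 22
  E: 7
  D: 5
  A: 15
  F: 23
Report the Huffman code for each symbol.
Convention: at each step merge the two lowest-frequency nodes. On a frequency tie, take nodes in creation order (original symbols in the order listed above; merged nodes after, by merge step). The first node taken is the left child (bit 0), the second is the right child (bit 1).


Huffman tree construction:
Step 1: Merge D(5) + E(7) = 12
Step 2: Merge (D+E)(12) + A(15) = 27
Step 3: Merge C(22) + F(23) = 45
Step 4: Merge ((D+E)+A)(27) + (C+F)(45) = 72
Read each symbol's code off the tree from the root (left child = 0, right child = 1).

Codes:
  C: 10 (length 2)
  E: 001 (length 3)
  D: 000 (length 3)
  A: 01 (length 2)
  F: 11 (length 2)
Average code length: 156/72 = 2.1667 bits/symbol


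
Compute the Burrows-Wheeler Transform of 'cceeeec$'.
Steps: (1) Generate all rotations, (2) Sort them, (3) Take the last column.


Rotations (sorted):
  0: $cceeeec -> last char: c
  1: c$cceeee -> last char: e
  2: cceeeec$ -> last char: $
  3: ceeeec$c -> last char: c
  4: ec$cceee -> last char: e
  5: eec$ccee -> last char: e
  6: eeec$cce -> last char: e
  7: eeeec$cc -> last char: c


BWT = ce$ceeec


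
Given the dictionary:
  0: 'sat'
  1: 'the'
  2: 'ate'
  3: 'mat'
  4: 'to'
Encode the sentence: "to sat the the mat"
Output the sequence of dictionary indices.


Look up each word in the dictionary:
  'to' -> 4
  'sat' -> 0
  'the' -> 1
  'the' -> 1
  'mat' -> 3

Encoded: [4, 0, 1, 1, 3]


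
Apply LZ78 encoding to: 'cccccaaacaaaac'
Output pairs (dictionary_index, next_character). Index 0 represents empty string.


LZ78 encoding steps:
Dictionary: {0: ''}
Step 1: w='' (idx 0), next='c' -> output (0, 'c'), add 'c' as idx 1
Step 2: w='c' (idx 1), next='c' -> output (1, 'c'), add 'cc' as idx 2
Step 3: w='cc' (idx 2), next='a' -> output (2, 'a'), add 'cca' as idx 3
Step 4: w='' (idx 0), next='a' -> output (0, 'a'), add 'a' as idx 4
Step 5: w='a' (idx 4), next='c' -> output (4, 'c'), add 'ac' as idx 5
Step 6: w='a' (idx 4), next='a' -> output (4, 'a'), add 'aa' as idx 6
Step 7: w='aa' (idx 6), next='c' -> output (6, 'c'), add 'aac' as idx 7


Encoded: [(0, 'c'), (1, 'c'), (2, 'a'), (0, 'a'), (4, 'c'), (4, 'a'), (6, 'c')]


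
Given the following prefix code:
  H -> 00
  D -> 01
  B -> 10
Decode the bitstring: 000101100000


Decoding step by step:
Bits 00 -> H
Bits 01 -> D
Bits 01 -> D
Bits 10 -> B
Bits 00 -> H
Bits 00 -> H


Decoded message: HDDBHH


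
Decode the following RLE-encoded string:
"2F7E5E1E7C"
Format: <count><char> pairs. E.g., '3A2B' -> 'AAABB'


Expanding each <count><char> pair:
  2F -> 'FF'
  7E -> 'EEEEEEE'
  5E -> 'EEEEE'
  1E -> 'E'
  7C -> 'CCCCCCC'

Decoded = FFEEEEEEEEEEEEECCCCCCC


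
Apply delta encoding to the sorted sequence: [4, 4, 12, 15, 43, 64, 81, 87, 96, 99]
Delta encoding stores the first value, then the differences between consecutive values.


First value: 4
Deltas:
  4 - 4 = 0
  12 - 4 = 8
  15 - 12 = 3
  43 - 15 = 28
  64 - 43 = 21
  81 - 64 = 17
  87 - 81 = 6
  96 - 87 = 9
  99 - 96 = 3


Delta encoded: [4, 0, 8, 3, 28, 21, 17, 6, 9, 3]


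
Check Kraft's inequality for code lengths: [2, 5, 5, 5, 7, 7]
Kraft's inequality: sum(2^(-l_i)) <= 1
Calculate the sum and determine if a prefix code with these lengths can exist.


Sum = 2^(-2) + 2^(-5) + 2^(-5) + 2^(-5) + 2^(-7) + 2^(-7)
    = 0.25 + 0.03125 + 0.03125 + 0.03125 + 0.0078125 + 0.0078125
    = 46/128 = 0.359375
Since 0.359375 <= 1, Kraft's inequality IS satisfied.
A prefix code with these lengths CAN exist.

Kraft sum = 0.359375. Satisfied.


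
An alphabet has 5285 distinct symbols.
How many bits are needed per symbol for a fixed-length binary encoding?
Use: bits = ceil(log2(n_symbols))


log2(5285) = 12.3677
Bracket: 2^12 = 4096 < 5285 <= 2^13 = 8192
So ceil(log2(5285)) = 13

bits = ceil(log2(5285)) = ceil(12.3677) = 13 bits


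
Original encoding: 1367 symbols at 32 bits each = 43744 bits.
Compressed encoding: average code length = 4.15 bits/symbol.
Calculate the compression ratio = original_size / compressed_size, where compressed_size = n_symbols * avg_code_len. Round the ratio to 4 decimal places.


original_size = n_symbols * orig_bits = 1367 * 32 = 43744 bits
compressed_size = n_symbols * avg_code_len = 1367 * 4.15 = 5673.05 bits
ratio = original_size / compressed_size = 43744 / 5673.05 = 7.7108

Compression ratio = 7.7108


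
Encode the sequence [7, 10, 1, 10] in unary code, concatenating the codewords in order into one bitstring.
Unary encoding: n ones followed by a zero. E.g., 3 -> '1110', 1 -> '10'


Encode each number as n ones followed by a terminating 0:
  7 -> 11111110 (8 bits)
  10 -> 11111111110 (11 bits)
  1 -> 10 (2 bits)
  10 -> 11111111110 (11 bits)
Total length = 8 + 11 + 2 + 11 = 32 bits.

Unary([7, 10, 1, 10]) = 11111110111111111101011111111110 (32 bits)


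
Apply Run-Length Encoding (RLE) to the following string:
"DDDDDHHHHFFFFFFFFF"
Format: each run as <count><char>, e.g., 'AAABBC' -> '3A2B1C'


Scanning runs left to right:
  i=0: run of 'D' x 5 -> '5D'
  i=5: run of 'H' x 4 -> '4H'
  i=9: run of 'F' x 9 -> '9F'

RLE = 5D4H9F


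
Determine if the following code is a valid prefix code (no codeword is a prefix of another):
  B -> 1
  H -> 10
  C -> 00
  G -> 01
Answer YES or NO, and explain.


Checking each pair (does one codeword prefix another?):
  B='1' vs H='10': prefix -- VIOLATION

NO -- this is NOT a valid prefix code. B (1) is a prefix of H (10).


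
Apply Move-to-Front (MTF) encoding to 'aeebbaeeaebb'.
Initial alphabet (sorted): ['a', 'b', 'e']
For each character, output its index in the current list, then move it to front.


MTF encoding:
'a': index 0 in ['a', 'b', 'e'] -> ['a', 'b', 'e']
'e': index 2 in ['a', 'b', 'e'] -> ['e', 'a', 'b']
'e': index 0 in ['e', 'a', 'b'] -> ['e', 'a', 'b']
'b': index 2 in ['e', 'a', 'b'] -> ['b', 'e', 'a']
'b': index 0 in ['b', 'e', 'a'] -> ['b', 'e', 'a']
'a': index 2 in ['b', 'e', 'a'] -> ['a', 'b', 'e']
'e': index 2 in ['a', 'b', 'e'] -> ['e', 'a', 'b']
'e': index 0 in ['e', 'a', 'b'] -> ['e', 'a', 'b']
'a': index 1 in ['e', 'a', 'b'] -> ['a', 'e', 'b']
'e': index 1 in ['a', 'e', 'b'] -> ['e', 'a', 'b']
'b': index 2 in ['e', 'a', 'b'] -> ['b', 'e', 'a']
'b': index 0 in ['b', 'e', 'a'] -> ['b', 'e', 'a']


Output: [0, 2, 0, 2, 0, 2, 2, 0, 1, 1, 2, 0]


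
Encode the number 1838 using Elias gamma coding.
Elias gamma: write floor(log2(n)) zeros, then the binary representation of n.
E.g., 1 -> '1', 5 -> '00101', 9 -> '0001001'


num_bits = floor(log2(1838)) + 1 = 11
leading_zeros = num_bits - 1 = 10
binary(1838) = 11100101110

Elias gamma(1838) = '0000000000' + '11100101110' = 000000000011100101110 (21 bits)


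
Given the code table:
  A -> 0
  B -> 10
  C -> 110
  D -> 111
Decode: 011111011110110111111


Decoding:
0 -> A
111 -> D
110 -> C
111 -> D
10 -> B
110 -> C
111 -> D
111 -> D


Result: ADCDBCDD


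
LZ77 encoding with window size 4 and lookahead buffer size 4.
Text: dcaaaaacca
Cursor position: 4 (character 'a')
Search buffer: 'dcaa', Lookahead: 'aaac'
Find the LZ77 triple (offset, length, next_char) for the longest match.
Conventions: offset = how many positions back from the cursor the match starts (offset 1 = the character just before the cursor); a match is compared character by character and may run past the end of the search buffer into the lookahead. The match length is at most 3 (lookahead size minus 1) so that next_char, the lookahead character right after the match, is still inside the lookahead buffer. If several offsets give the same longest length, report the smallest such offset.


Try each offset into the search buffer:
  offset=1 (pos 3, char 'a'): match length 3
  offset=2 (pos 2, char 'a'): match length 3
  offset=3 (pos 1, char 'c'): match length 0
  offset=4 (pos 0, char 'd'): match length 0
Longest match has length 3, found at offsets 1, 2; take the smallest, offset 1.
next_char = character at position 4 + 3 = 7 -> 'c'

Best match: offset=1, length=3 (matching 'aaa' starting at position 3)
LZ77 triple: (1, 3, 'c')


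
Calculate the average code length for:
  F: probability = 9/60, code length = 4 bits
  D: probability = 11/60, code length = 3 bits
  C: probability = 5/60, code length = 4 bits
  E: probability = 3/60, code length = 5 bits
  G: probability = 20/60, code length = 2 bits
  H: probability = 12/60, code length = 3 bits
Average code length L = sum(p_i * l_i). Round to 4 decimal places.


Weighted contributions p_i * l_i:
  F: (9/60) * 4 = 36/60
  D: (11/60) * 3 = 33/60
  C: (5/60) * 4 = 20/60
  E: (3/60) * 5 = 15/60
  G: (20/60) * 2 = 40/60
  H: (12/60) * 3 = 36/60
Sum = (36 + 33 + 20 + 15 + 40 + 36)/60 = 180/60

L = 180/60 = 3.0000 bits/symbol


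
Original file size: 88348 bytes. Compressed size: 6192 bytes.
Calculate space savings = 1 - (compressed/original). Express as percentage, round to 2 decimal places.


ratio = compressed/original = 6192/88348 = 0.070086
savings = 1 - ratio = 1 - 0.070086 = 0.929914
as a percentage: 0.929914 * 100 = 92.99%

Space savings = 1 - 6192/88348 = 92.99%


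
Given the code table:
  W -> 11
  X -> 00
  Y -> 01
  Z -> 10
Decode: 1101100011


Decoding:
11 -> W
01 -> Y
10 -> Z
00 -> X
11 -> W


Result: WYZXW


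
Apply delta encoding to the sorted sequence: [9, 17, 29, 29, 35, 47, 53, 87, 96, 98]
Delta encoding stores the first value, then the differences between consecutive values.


First value: 9
Deltas:
  17 - 9 = 8
  29 - 17 = 12
  29 - 29 = 0
  35 - 29 = 6
  47 - 35 = 12
  53 - 47 = 6
  87 - 53 = 34
  96 - 87 = 9
  98 - 96 = 2


Delta encoded: [9, 8, 12, 0, 6, 12, 6, 34, 9, 2]


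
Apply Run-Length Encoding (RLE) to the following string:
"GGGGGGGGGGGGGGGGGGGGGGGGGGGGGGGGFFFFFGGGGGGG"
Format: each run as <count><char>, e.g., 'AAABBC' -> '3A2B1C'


Scanning runs left to right:
  i=0: run of 'G' x 32 -> '32G'
  i=32: run of 'F' x 5 -> '5F'
  i=37: run of 'G' x 7 -> '7G'

RLE = 32G5F7G


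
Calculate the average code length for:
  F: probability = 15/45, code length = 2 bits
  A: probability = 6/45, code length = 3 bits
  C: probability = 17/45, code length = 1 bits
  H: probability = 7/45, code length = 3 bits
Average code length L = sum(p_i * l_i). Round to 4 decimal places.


Weighted contributions p_i * l_i:
  F: (15/45) * 2 = 30/45
  A: (6/45) * 3 = 18/45
  C: (17/45) * 1 = 17/45
  H: (7/45) * 3 = 21/45
Sum = (30 + 18 + 17 + 21)/45 = 86/45

L = 86/45 = 1.9111 bits/symbol


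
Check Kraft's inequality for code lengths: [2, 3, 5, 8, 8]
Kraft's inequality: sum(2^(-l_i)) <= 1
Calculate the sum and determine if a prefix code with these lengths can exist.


Sum = 2^(-2) + 2^(-3) + 2^(-5) + 2^(-8) + 2^(-8)
    = 0.25 + 0.125 + 0.03125 + 0.00390625 + 0.00390625
    = 106/256 = 0.4140625
Since 0.4140625 <= 1, Kraft's inequality IS satisfied.
A prefix code with these lengths CAN exist.

Kraft sum = 0.4140625. Satisfied.


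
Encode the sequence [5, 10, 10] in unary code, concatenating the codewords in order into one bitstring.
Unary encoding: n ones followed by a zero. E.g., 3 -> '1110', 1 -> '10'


Encode each number as n ones followed by a terminating 0:
  5 -> 111110 (6 bits)
  10 -> 11111111110 (11 bits)
  10 -> 11111111110 (11 bits)
Total length = 6 + 11 + 11 = 28 bits.

Unary([5, 10, 10]) = 1111101111111111011111111110 (28 bits)


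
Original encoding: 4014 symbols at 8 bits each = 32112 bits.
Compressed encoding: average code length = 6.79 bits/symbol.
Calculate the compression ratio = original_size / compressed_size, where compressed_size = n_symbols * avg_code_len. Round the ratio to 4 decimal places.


original_size = n_symbols * orig_bits = 4014 * 8 = 32112 bits
compressed_size = n_symbols * avg_code_len = 4014 * 6.79 = 27255.06 bits
ratio = original_size / compressed_size = 32112 / 27255.06 = 1.1782

Compression ratio = 1.1782


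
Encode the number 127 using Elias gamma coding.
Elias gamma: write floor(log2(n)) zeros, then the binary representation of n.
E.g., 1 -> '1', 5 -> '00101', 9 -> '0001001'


num_bits = floor(log2(127)) + 1 = 7
leading_zeros = num_bits - 1 = 6
binary(127) = 1111111

Elias gamma(127) = '000000' + '1111111' = 0000001111111 (13 bits)


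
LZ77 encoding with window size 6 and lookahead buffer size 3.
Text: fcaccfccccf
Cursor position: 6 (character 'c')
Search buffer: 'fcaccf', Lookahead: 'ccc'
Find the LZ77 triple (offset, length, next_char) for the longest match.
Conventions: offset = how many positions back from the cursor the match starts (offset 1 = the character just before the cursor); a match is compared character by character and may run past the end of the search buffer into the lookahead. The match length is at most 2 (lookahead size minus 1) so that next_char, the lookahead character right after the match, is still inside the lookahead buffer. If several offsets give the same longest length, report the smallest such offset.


Try each offset into the search buffer:
  offset=1 (pos 5, char 'f'): match length 0
  offset=2 (pos 4, char 'c'): match length 1
  offset=3 (pos 3, char 'c'): match length 2
  offset=4 (pos 2, char 'a'): match length 0
  offset=5 (pos 1, char 'c'): match length 1
  offset=6 (pos 0, char 'f'): match length 0
Longest match has length 2 at offset 3.
next_char = character at position 6 + 2 = 8 -> 'c'

Best match: offset=3, length=2 (matching 'cc' starting at position 3)
LZ77 triple: (3, 2, 'c')


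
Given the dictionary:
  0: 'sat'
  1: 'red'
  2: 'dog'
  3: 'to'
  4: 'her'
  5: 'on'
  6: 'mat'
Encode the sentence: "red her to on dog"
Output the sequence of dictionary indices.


Look up each word in the dictionary:
  'red' -> 1
  'her' -> 4
  'to' -> 3
  'on' -> 5
  'dog' -> 2

Encoded: [1, 4, 3, 5, 2]


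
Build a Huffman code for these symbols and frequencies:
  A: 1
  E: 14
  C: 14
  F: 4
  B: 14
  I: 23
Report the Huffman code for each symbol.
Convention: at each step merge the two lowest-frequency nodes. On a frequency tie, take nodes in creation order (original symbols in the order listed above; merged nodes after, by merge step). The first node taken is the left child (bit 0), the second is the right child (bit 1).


Huffman tree construction:
Step 1: Merge A(1) + F(4) = 5
Step 2: Merge (A+F)(5) + E(14) = 19
Step 3: Merge C(14) + B(14) = 28
Step 4: Merge ((A+F)+E)(19) + I(23) = 42
Step 5: Merge (C+B)(28) + (((A+F)+E)+I)(42) = 70
Read each symbol's code off the tree from the root (left child = 0, right child = 1).

Codes:
  A: 1000 (length 4)
  E: 101 (length 3)
  C: 00 (length 2)
  F: 1001 (length 4)
  B: 01 (length 2)
  I: 11 (length 2)
Average code length: 164/70 = 2.3429 bits/symbol


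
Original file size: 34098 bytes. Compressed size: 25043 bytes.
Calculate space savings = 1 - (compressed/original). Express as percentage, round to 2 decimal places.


ratio = compressed/original = 25043/34098 = 0.734442
savings = 1 - ratio = 1 - 0.734442 = 0.265558
as a percentage: 0.265558 * 100 = 26.56%

Space savings = 1 - 25043/34098 = 26.56%


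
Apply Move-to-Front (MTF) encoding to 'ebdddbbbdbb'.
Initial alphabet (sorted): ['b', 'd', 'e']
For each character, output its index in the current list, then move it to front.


MTF encoding:
'e': index 2 in ['b', 'd', 'e'] -> ['e', 'b', 'd']
'b': index 1 in ['e', 'b', 'd'] -> ['b', 'e', 'd']
'd': index 2 in ['b', 'e', 'd'] -> ['d', 'b', 'e']
'd': index 0 in ['d', 'b', 'e'] -> ['d', 'b', 'e']
'd': index 0 in ['d', 'b', 'e'] -> ['d', 'b', 'e']
'b': index 1 in ['d', 'b', 'e'] -> ['b', 'd', 'e']
'b': index 0 in ['b', 'd', 'e'] -> ['b', 'd', 'e']
'b': index 0 in ['b', 'd', 'e'] -> ['b', 'd', 'e']
'd': index 1 in ['b', 'd', 'e'] -> ['d', 'b', 'e']
'b': index 1 in ['d', 'b', 'e'] -> ['b', 'd', 'e']
'b': index 0 in ['b', 'd', 'e'] -> ['b', 'd', 'e']


Output: [2, 1, 2, 0, 0, 1, 0, 0, 1, 1, 0]


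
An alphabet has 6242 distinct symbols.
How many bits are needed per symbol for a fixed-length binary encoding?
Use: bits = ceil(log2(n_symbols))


log2(6242) = 12.6078
Bracket: 2^12 = 4096 < 6242 <= 2^13 = 8192
So ceil(log2(6242)) = 13

bits = ceil(log2(6242)) = ceil(12.6078) = 13 bits


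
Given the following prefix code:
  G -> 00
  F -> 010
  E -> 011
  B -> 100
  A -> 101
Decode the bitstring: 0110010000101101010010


Decoding step by step:
Bits 011 -> E
Bits 00 -> G
Bits 100 -> B
Bits 00 -> G
Bits 101 -> A
Bits 101 -> A
Bits 010 -> F
Bits 010 -> F


Decoded message: EGBGAAFF


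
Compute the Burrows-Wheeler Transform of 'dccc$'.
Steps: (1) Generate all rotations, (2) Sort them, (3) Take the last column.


Rotations (sorted):
  0: $dccc -> last char: c
  1: c$dcc -> last char: c
  2: cc$dc -> last char: c
  3: ccc$d -> last char: d
  4: dccc$ -> last char: $


BWT = cccd$


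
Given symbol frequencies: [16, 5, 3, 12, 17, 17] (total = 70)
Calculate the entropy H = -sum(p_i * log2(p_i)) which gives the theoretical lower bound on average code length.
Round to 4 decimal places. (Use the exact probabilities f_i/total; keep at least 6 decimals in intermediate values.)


Per-symbol terms -p_i * log2(p_i) with p_i = f_i/70:
  p = 16/70 = 0.228571: log2(p) = -2.129283, -p*log2(p) = 0.486693
  p = 5/70 = 0.071429: log2(p) = -3.807355, -p*log2(p) = 0.271954
  p = 3/70 = 0.042857: log2(p) = -4.544321, -p*log2(p) = 0.194757
  p = 12/70 = 0.171429: log2(p) = -2.544321, -p*log2(p) = 0.436169
  p = 17/70 = 0.242857: log2(p) = -2.041820, -p*log2(p) = 0.495871
  p = 17/70 = 0.242857: log2(p) = -2.041820, -p*log2(p) = 0.495871
H = 0.486693 + 0.271954 + 0.194757 + 0.436169 + 0.495871 + 0.495871 = 2.381315

H = 2.3813 bits/symbol


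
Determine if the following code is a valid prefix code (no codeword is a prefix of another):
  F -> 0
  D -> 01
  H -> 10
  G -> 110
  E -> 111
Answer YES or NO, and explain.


Checking each pair (does one codeword prefix another?):
  F='0' vs D='01': prefix -- VIOLATION

NO -- this is NOT a valid prefix code. F (0) is a prefix of D (01).


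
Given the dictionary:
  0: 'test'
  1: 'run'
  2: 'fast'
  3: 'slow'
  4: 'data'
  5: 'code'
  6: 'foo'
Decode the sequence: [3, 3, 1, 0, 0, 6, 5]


Look up each index in the dictionary:
  3 -> 'slow'
  3 -> 'slow'
  1 -> 'run'
  0 -> 'test'
  0 -> 'test'
  6 -> 'foo'
  5 -> 'code'

Decoded: "slow slow run test test foo code"


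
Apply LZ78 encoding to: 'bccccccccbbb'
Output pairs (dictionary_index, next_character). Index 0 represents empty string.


LZ78 encoding steps:
Dictionary: {0: ''}
Step 1: w='' (idx 0), next='b' -> output (0, 'b'), add 'b' as idx 1
Step 2: w='' (idx 0), next='c' -> output (0, 'c'), add 'c' as idx 2
Step 3: w='c' (idx 2), next='c' -> output (2, 'c'), add 'cc' as idx 3
Step 4: w='cc' (idx 3), next='c' -> output (3, 'c'), add 'ccc' as idx 4
Step 5: w='cc' (idx 3), next='b' -> output (3, 'b'), add 'ccb' as idx 5
Step 6: w='b' (idx 1), next='b' -> output (1, 'b'), add 'bb' as idx 6


Encoded: [(0, 'b'), (0, 'c'), (2, 'c'), (3, 'c'), (3, 'b'), (1, 'b')]


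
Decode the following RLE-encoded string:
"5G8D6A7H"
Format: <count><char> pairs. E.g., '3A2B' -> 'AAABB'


Expanding each <count><char> pair:
  5G -> 'GGGGG'
  8D -> 'DDDDDDDD'
  6A -> 'AAAAAA'
  7H -> 'HHHHHHH'

Decoded = GGGGGDDDDDDDDAAAAAAHHHHHHH


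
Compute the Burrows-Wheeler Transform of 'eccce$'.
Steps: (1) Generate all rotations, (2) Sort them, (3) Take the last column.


Rotations (sorted):
  0: $eccce -> last char: e
  1: ccce$e -> last char: e
  2: cce$ec -> last char: c
  3: ce$ecc -> last char: c
  4: e$eccc -> last char: c
  5: eccce$ -> last char: $


BWT = eeccc$


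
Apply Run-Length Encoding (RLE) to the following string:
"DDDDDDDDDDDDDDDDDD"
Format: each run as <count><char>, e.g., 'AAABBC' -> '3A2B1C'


Scanning runs left to right:
  i=0: run of 'D' x 18 -> '18D'

RLE = 18D


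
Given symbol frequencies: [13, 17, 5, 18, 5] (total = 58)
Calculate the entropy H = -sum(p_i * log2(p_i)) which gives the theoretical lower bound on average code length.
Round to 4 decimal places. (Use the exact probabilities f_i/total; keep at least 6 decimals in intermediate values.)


Per-symbol terms -p_i * log2(p_i) with p_i = f_i/58:
  p = 13/58 = 0.224138: log2(p) = -2.157541, -p*log2(p) = 0.483587
  p = 17/58 = 0.293103: log2(p) = -1.770518, -p*log2(p) = 0.518945
  p = 5/58 = 0.086207: log2(p) = -3.536053, -p*log2(p) = 0.304832
  p = 18/58 = 0.310345: log2(p) = -1.688056, -p*log2(p) = 0.523879
  p = 5/58 = 0.086207: log2(p) = -3.536053, -p*log2(p) = 0.304832
H = 0.483587 + 0.518945 + 0.304832 + 0.523879 + 0.304832 = 2.136075

H = 2.1361 bits/symbol


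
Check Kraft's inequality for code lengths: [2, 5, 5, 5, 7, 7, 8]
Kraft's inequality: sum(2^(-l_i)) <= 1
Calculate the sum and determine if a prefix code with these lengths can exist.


Sum = 2^(-2) + 2^(-5) + 2^(-5) + 2^(-5) + 2^(-7) + 2^(-7) + 2^(-8)
    = 0.25 + 0.03125 + 0.03125 + 0.03125 + 0.0078125 + 0.0078125 + 0.00390625
    = 93/256 = 0.36328125
Since 0.36328125 <= 1, Kraft's inequality IS satisfied.
A prefix code with these lengths CAN exist.

Kraft sum = 0.36328125. Satisfied.


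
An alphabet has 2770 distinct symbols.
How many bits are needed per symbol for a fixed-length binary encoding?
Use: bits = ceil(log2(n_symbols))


log2(2770) = 11.4357
Bracket: 2^11 = 2048 < 2770 <= 2^12 = 4096
So ceil(log2(2770)) = 12

bits = ceil(log2(2770)) = ceil(11.4357) = 12 bits


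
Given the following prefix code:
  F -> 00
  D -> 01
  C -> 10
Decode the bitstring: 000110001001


Decoding step by step:
Bits 00 -> F
Bits 01 -> D
Bits 10 -> C
Bits 00 -> F
Bits 10 -> C
Bits 01 -> D


Decoded message: FDCFCD


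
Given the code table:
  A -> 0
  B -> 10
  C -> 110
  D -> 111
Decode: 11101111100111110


Decoding:
111 -> D
0 -> A
111 -> D
110 -> C
0 -> A
111 -> D
110 -> C


Result: DADCADC


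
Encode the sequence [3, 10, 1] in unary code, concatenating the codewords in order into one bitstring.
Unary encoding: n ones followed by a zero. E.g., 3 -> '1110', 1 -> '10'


Encode each number as n ones followed by a terminating 0:
  3 -> 1110 (4 bits)
  10 -> 11111111110 (11 bits)
  1 -> 10 (2 bits)
Total length = 4 + 11 + 2 = 17 bits.

Unary([3, 10, 1]) = 11101111111111010 (17 bits)


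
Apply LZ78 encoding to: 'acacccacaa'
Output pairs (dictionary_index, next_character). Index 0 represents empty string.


LZ78 encoding steps:
Dictionary: {0: ''}
Step 1: w='' (idx 0), next='a' -> output (0, 'a'), add 'a' as idx 1
Step 2: w='' (idx 0), next='c' -> output (0, 'c'), add 'c' as idx 2
Step 3: w='a' (idx 1), next='c' -> output (1, 'c'), add 'ac' as idx 3
Step 4: w='c' (idx 2), next='c' -> output (2, 'c'), add 'cc' as idx 4
Step 5: w='ac' (idx 3), next='a' -> output (3, 'a'), add 'aca' as idx 5
Step 6: w='a' (idx 1), end of input -> output (1, '')


Encoded: [(0, 'a'), (0, 'c'), (1, 'c'), (2, 'c'), (3, 'a'), (1, '')]


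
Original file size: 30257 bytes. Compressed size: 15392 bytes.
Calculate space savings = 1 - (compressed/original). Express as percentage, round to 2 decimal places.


ratio = compressed/original = 15392/30257 = 0.508709
savings = 1 - ratio = 1 - 0.508709 = 0.491291
as a percentage: 0.491291 * 100 = 49.13%

Space savings = 1 - 15392/30257 = 49.13%


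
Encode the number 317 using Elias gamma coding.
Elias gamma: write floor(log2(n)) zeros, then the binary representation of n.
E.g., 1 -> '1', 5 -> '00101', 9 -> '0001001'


num_bits = floor(log2(317)) + 1 = 9
leading_zeros = num_bits - 1 = 8
binary(317) = 100111101

Elias gamma(317) = '00000000' + '100111101' = 00000000100111101 (17 bits)


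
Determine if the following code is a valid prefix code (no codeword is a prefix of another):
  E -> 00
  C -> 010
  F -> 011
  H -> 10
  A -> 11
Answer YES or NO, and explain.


Checking each pair (does one codeword prefix another?):
  E='00' vs C='010': no prefix
  E='00' vs F='011': no prefix
  E='00' vs H='10': no prefix
  E='00' vs A='11': no prefix
  C='010' vs E='00': no prefix
  C='010' vs F='011': no prefix
  C='010' vs H='10': no prefix
  C='010' vs A='11': no prefix
  F='011' vs E='00': no prefix
  F='011' vs C='010': no prefix
  F='011' vs H='10': no prefix
  F='011' vs A='11': no prefix
  H='10' vs E='00': no prefix
  H='10' vs C='010': no prefix
  H='10' vs F='011': no prefix
  H='10' vs A='11': no prefix
  A='11' vs E='00': no prefix
  A='11' vs C='010': no prefix
  A='11' vs F='011': no prefix
  A='11' vs H='10': no prefix
No violation found over all pairs.

YES -- this is a valid prefix code. No codeword is a prefix of any other codeword.


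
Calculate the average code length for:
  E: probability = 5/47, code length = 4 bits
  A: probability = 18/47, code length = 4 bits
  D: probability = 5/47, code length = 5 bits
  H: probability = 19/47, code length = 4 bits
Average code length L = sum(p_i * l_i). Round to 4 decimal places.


Weighted contributions p_i * l_i:
  E: (5/47) * 4 = 20/47
  A: (18/47) * 4 = 72/47
  D: (5/47) * 5 = 25/47
  H: (19/47) * 4 = 76/47
Sum = (20 + 72 + 25 + 76)/47 = 193/47

L = 193/47 = 4.1064 bits/symbol


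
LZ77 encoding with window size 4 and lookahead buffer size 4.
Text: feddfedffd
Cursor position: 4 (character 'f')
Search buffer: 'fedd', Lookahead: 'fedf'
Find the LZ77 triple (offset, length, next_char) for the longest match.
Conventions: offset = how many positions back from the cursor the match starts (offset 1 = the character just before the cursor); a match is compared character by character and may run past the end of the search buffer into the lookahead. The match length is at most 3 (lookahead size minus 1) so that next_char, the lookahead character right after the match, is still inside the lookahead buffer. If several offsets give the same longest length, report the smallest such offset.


Try each offset into the search buffer:
  offset=1 (pos 3, char 'd'): match length 0
  offset=2 (pos 2, char 'd'): match length 0
  offset=3 (pos 1, char 'e'): match length 0
  offset=4 (pos 0, char 'f'): match length 3
Longest match has length 3 at offset 4.
next_char = character at position 4 + 3 = 7 -> 'f'

Best match: offset=4, length=3 (matching 'fed' starting at position 0)
LZ77 triple: (4, 3, 'f')


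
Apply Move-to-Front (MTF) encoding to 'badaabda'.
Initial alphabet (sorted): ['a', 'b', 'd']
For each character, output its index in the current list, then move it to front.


MTF encoding:
'b': index 1 in ['a', 'b', 'd'] -> ['b', 'a', 'd']
'a': index 1 in ['b', 'a', 'd'] -> ['a', 'b', 'd']
'd': index 2 in ['a', 'b', 'd'] -> ['d', 'a', 'b']
'a': index 1 in ['d', 'a', 'b'] -> ['a', 'd', 'b']
'a': index 0 in ['a', 'd', 'b'] -> ['a', 'd', 'b']
'b': index 2 in ['a', 'd', 'b'] -> ['b', 'a', 'd']
'd': index 2 in ['b', 'a', 'd'] -> ['d', 'b', 'a']
'a': index 2 in ['d', 'b', 'a'] -> ['a', 'd', 'b']


Output: [1, 1, 2, 1, 0, 2, 2, 2]


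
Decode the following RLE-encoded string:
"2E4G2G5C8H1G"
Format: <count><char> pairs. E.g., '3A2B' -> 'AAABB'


Expanding each <count><char> pair:
  2E -> 'EE'
  4G -> 'GGGG'
  2G -> 'GG'
  5C -> 'CCCCC'
  8H -> 'HHHHHHHH'
  1G -> 'G'

Decoded = EEGGGGGGCCCCCHHHHHHHHG


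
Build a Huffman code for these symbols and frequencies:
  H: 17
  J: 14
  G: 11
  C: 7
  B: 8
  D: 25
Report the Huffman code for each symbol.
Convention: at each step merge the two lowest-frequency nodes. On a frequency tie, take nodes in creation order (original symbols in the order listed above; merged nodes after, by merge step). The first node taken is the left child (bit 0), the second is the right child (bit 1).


Huffman tree construction:
Step 1: Merge C(7) + B(8) = 15
Step 2: Merge G(11) + J(14) = 25
Step 3: Merge (C+B)(15) + H(17) = 32
Step 4: Merge D(25) + (G+J)(25) = 50
Step 5: Merge ((C+B)+H)(32) + (D+(G+J))(50) = 82
Read each symbol's code off the tree from the root (left child = 0, right child = 1).

Codes:
  H: 01 (length 2)
  J: 111 (length 3)
  G: 110 (length 3)
  C: 000 (length 3)
  B: 001 (length 3)
  D: 10 (length 2)
Average code length: 204/82 = 2.4878 bits/symbol


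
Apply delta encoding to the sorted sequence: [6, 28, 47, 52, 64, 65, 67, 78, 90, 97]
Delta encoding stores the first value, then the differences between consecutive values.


First value: 6
Deltas:
  28 - 6 = 22
  47 - 28 = 19
  52 - 47 = 5
  64 - 52 = 12
  65 - 64 = 1
  67 - 65 = 2
  78 - 67 = 11
  90 - 78 = 12
  97 - 90 = 7


Delta encoded: [6, 22, 19, 5, 12, 1, 2, 11, 12, 7]


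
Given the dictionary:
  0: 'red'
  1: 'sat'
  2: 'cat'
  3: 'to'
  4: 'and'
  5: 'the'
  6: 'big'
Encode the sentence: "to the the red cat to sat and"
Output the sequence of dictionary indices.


Look up each word in the dictionary:
  'to' -> 3
  'the' -> 5
  'the' -> 5
  'red' -> 0
  'cat' -> 2
  'to' -> 3
  'sat' -> 1
  'and' -> 4

Encoded: [3, 5, 5, 0, 2, 3, 1, 4]


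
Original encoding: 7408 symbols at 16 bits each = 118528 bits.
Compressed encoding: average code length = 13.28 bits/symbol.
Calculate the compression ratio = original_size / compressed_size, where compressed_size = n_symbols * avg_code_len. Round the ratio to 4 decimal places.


original_size = n_symbols * orig_bits = 7408 * 16 = 118528 bits
compressed_size = n_symbols * avg_code_len = 7408 * 13.28 = 98378.24 bits
ratio = original_size / compressed_size = 118528 / 98378.24 = 1.2048

Compression ratio = 1.2048


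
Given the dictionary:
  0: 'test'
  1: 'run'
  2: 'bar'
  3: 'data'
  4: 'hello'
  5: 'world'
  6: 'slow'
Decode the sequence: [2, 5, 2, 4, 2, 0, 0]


Look up each index in the dictionary:
  2 -> 'bar'
  5 -> 'world'
  2 -> 'bar'
  4 -> 'hello'
  2 -> 'bar'
  0 -> 'test'
  0 -> 'test'

Decoded: "bar world bar hello bar test test"
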